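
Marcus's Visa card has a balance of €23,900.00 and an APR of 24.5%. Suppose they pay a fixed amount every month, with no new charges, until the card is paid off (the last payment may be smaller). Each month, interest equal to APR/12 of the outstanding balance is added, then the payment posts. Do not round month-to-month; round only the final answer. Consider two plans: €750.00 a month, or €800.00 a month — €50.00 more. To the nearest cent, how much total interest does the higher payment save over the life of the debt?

Monthly rate r = 24.5%/12 = 2.04167% = 0.0204167.
At €750.00/mo: n = ⌈−ln(1 − rB₀/P)/ln(1+r)⌉ = 53 payments (last €22.32); total interest = total paid − €23,900.00 = €15,122.32.
At €800.00/mo: 47 payments (last €467.74); total interest €13,367.74.
Interest saved = €15,122.32 − €13,367.74 = €1,754.58.

€1,754.58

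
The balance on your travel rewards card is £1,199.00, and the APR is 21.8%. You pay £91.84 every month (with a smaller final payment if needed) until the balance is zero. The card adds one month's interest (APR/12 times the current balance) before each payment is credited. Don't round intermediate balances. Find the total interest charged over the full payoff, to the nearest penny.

£182.04

Monthly rate r = 21.8%/12 = 1.81667% = 0.0181667.
Payoff takes n = ⌈−ln(1 − rB₀/P)/ln(1+r)⌉ = ⌈15.037⌉ = 16 payments; the last is £3.44.
Total paid = 15·£91.84 + £3.44 = £1,381.04.
Total interest = total paid − principal = £1,381.04 − £1,199.00 = £182.04.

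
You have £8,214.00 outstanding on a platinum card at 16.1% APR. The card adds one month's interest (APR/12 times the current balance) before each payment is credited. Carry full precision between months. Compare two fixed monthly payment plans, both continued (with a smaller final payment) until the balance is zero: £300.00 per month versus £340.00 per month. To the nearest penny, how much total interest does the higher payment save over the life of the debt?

Monthly rate r = 16.1%/12 = 1.34167% = 0.0134167.
At £300.00/mo: n = ⌈−ln(1 − rB₀/P)/ln(1+r)⌉ = 35 payments (last £106.29); total interest = total paid − £8,214.00 = £2,092.29.
At £340.00/mo: 30 payments (last £134.72); total interest £1,780.72.
Interest saved = £2,092.29 − £1,780.72 = £311.57.

£311.57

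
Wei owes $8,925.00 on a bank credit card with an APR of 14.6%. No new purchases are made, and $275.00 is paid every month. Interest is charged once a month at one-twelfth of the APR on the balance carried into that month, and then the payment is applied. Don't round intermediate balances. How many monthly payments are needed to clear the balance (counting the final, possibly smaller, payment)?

42 months

Monthly rate r = 14.6%/12 = 1.21667% = 0.0121667.
Recurrence: B ← B·(1+r) − $275.00.
Month 1: interest $108.59; balance after payment $8,758.59.
Month 2: interest $106.56; balance after payment $8,590.15.
Closed form: n = −ln(1 − rB₀/P)/ln(1+r) = −ln(0.60514)/ln(1.01217) ≈ 41.536, so the balance reaches zero during payment 42.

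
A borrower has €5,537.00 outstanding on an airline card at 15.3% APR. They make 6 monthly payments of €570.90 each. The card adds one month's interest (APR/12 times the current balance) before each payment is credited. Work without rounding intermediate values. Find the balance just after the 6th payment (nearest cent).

Monthly rate r = 15.3%/12 = 1.275% = 0.01275.
Each month: B ← B·(1+r) − €570.90.
Month 1: interest €70.60; balance after payment €5,036.70.
Month 2: interest €64.22; balance after payment €4,530.01.
Month 3: interest €57.76; balance after payment €4,016.87.
Month 4: interest €51.22; balance after payment €3,497.19.
Month 5: interest €44.59; balance after payment €2,970.88.
Month 6: interest €37.88; balance after payment €2,437.86.

€2,437.86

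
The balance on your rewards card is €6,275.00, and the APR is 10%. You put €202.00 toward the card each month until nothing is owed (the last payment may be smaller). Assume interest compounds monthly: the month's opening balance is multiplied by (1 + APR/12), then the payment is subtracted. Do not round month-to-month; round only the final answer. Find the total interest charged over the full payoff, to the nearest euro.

Monthly rate r = 10%/12 = 0.833333% = 0.00833333.
Payoff takes n = ⌈−ln(1 − rB₀/P)/ln(1+r)⌉ = ⌈36.099⌉ = 37 payments; the last is €20.08.
Total paid = 36·€202.00 + €20.08 = €7,292.08.
Total interest = total paid − principal = €7,292.08 − €6,275.00 = €1,017.08.

€1,017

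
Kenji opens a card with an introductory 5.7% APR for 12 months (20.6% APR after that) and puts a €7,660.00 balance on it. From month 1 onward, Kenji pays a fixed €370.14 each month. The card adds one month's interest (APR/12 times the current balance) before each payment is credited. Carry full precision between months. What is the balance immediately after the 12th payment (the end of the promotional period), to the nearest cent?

€3,548.63

Promo months 1–12 at r₀ = 5.7%/12 = 0.00475; months 13+ at r₁ = 20.6%/12 = 0.0171667.
After month 12: iterate B ← B·(1+r₀) − €370.14 for 12 months → €3,548.63.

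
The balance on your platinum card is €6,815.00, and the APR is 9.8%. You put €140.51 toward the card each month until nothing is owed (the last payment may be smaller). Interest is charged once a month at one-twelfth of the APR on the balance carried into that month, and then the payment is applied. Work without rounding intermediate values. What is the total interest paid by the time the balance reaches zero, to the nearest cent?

€1,897.79

Monthly rate r = 9.8%/12 = 0.816667% = 0.00816667.
Payoff takes n = ⌈−ln(1 − rB₀/P)/ln(1+r)⌉ = ⌈62.008⌉ = 63 payments; the last is €1.17.
Total paid = 62·€140.51 + €1.17 = €8,712.79.
Total interest = total paid − principal = €8,712.79 − €6,815.00 = €1,897.79.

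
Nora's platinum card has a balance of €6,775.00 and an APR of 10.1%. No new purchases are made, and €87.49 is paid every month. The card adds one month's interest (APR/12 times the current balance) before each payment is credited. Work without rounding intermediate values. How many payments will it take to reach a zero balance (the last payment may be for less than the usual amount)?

Monthly rate r = 10.1%/12 = 0.841667% = 0.00841667.
Recurrence: B ← B·(1+r) − €87.49.
Month 1: interest €57.02; balance after payment €6,744.53.
Month 2: interest €56.77; balance after payment €6,713.81.
Closed form: n = −ln(1 − rB₀/P)/ln(1+r) = −ln(0.34824)/ln(1.00842) ≈ 125.859, so the balance reaches zero during payment 126.

126 payments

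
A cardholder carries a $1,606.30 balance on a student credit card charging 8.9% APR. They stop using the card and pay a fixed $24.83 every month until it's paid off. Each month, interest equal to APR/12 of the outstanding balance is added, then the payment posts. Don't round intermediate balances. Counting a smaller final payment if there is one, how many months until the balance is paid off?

Monthly rate r = 8.9%/12 = 0.741667% = 0.00741667.
Recurrence: B ← B·(1+r) − $24.83.
Month 1: interest $11.91; balance after payment $1,593.38.
Month 2: interest $11.82; balance after payment $1,580.37.
Closed form: n = −ln(1 − rB₀/P)/ln(1+r) = −ln(0.5202)/ln(1.00742) ≈ 88.444, so the balance reaches zero during payment 89.

89 payments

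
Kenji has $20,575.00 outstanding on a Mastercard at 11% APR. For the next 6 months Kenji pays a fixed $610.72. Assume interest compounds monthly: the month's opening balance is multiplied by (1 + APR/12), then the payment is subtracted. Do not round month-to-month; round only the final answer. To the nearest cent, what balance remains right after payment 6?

Monthly rate r = 11%/12 = 0.916667% = 0.00916667.
Each month: B ← B·(1+r) − $610.72.
Month 1: interest $188.60; balance after payment $20,152.88.
Month 2: interest $184.73; balance after payment $19,726.90.
Month 3: interest $180.83; balance after payment $19,297.01.
Month 4: interest $176.89; balance after payment $18,863.18.
Month 5: interest $172.91; balance after payment $18,425.37.
Month 6: interest $168.90; balance after payment $17,983.55.

$17,983.55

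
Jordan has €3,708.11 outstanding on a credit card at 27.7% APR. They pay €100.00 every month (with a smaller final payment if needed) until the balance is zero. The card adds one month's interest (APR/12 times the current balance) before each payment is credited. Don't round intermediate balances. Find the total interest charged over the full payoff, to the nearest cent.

Monthly rate r = 27.7%/12 = 2.30833% = 0.0230833.
Payoff takes n = ⌈−ln(1 − rB₀/P)/ln(1+r)⌉ = ⌈84.906⌉ = 85 payments; the last is €90.68.
Total paid = 84·€100.00 + €90.68 = €8,490.68.
Total interest = total paid − principal = €8,490.68 − €3,708.11 = €4,782.57.

€4,782.57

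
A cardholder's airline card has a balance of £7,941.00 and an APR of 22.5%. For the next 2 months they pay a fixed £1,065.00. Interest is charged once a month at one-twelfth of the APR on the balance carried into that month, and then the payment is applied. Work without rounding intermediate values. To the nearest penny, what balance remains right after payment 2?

Monthly rate r = 22.5%/12 = 1.875% = 0.01875.
Each month: B ← B·(1+r) − £1,065.00.
Month 1: interest £148.89; balance after payment £7,024.89.
Month 2: interest £131.72; balance after payment £6,091.61.

£6,091.61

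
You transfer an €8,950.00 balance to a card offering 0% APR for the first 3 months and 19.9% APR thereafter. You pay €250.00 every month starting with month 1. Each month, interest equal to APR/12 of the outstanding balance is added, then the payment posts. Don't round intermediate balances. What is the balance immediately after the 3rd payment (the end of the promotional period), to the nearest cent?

€8,200.00

Promo months 1–3 at r₀ = 0%/12 = 0; months 4+ at r₁ = 19.9%/12 = 0.0165833.
After month 3 (no interest yet): B = €8,950.00 − 3·€250.00 = €8,200.00.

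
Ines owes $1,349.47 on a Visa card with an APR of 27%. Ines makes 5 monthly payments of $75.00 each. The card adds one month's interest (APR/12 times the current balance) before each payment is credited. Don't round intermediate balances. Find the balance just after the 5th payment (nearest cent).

$1,116.01

Monthly rate r = 27%/12 = 2.25% = 0.0225.
Each month: B ← B·(1+r) − $75.00.
Month 1: interest $30.36; balance after payment $1,304.83.
Month 2: interest $29.36; balance after payment $1,259.19.
Month 3: interest $28.33; balance after payment $1,212.52.
Month 4: interest $27.28; balance after payment $1,164.81.
Month 5: interest $26.21; balance after payment $1,116.01.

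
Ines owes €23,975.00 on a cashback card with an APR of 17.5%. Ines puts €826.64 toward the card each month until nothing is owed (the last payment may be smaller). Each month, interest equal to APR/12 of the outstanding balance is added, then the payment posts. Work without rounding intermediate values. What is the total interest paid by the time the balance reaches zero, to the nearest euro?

€7,419

Monthly rate r = 17.5%/12 = 1.45833% = 0.0145833.
Payoff takes n = ⌈−ln(1 − rB₀/P)/ln(1+r)⌉ = ⌈37.978⌉ = 38 payments; the last is €808.41.
Total paid = 37·€826.64 + €808.41 = €31,394.09.
Total interest = total paid − principal = €31,394.09 − €23,975.00 = €7,419.09.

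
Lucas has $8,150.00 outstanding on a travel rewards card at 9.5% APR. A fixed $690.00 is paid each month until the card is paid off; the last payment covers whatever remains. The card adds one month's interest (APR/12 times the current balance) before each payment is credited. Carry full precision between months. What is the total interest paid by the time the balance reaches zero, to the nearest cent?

$441.10

Monthly rate r = 9.5%/12 = 0.791667% = 0.00791667.
Payoff takes n = ⌈−ln(1 − rB₀/P)/ln(1+r)⌉ = ⌈12.450⌉ = 13 payments; the last is $311.10.
Total paid = 12·$690.00 + $311.10 = $8,591.10.
Total interest = total paid − principal = $8,591.10 − $8,150.00 = $441.10.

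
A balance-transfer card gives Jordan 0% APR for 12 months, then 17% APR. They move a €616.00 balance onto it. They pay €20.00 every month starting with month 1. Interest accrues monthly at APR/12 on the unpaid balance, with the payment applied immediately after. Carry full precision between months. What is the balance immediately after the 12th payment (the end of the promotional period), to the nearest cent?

€376.00

Promo months 1–12 at r₀ = 0%/12 = 0; months 13+ at r₁ = 17%/12 = 0.0141667.
After month 12 (no interest yet): B = €616.00 − 12·€20.00 = €376.00.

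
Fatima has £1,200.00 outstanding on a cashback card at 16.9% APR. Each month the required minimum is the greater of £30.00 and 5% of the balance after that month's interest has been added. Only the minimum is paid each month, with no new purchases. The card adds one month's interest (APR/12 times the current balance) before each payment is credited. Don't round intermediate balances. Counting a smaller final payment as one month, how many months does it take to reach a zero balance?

Monthly rate r = 16.9%/12 = 1.40833% = 0.0140833.
While 5% of the post-interest balance exceeds £30.00, each month B ← (B·(1+r))·(1 − 0.05), i.e. B shrinks by the factor (1+r)·0.95 = 0.96338.
This holds for months 1–19. Entering month 20 the balance is £590.65; 5% of the post-interest balance is now below £30.00, so the flat £30.00 minimum applies from here.
From month 20 a fixed £30.00 at rate r clears £590.65 in 24 more payments. Total: 19 + 24 = 43 months.

43 months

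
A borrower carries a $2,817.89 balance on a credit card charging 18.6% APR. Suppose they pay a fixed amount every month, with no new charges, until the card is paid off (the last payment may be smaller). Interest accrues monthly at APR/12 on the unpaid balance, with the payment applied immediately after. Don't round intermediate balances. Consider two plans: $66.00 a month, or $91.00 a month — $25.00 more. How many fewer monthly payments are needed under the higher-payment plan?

28 fewer payments

Monthly rate r = 18.6%/12 = 1.55% = 0.0155.
At $66.00/mo: n = ⌈−ln(1 − rB₀/P)/ln(1+r)⌉ = 71 payments (last $31.77); total interest = total paid − $2,817.89 = $1,833.88.
At $91.00/mo: 43 payments (last $46.70); total interest $1,050.81.
Payments saved = 71 − 43 = 28.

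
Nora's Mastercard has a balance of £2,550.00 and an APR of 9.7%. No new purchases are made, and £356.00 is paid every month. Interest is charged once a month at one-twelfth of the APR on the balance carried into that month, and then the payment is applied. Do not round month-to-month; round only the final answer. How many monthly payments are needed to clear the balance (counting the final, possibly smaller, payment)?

8 months

Monthly rate r = 9.7%/12 = 0.808333% = 0.00808333.
Recurrence: B ← B·(1+r) − £356.00.
Month 1: interest £20.61; balance after payment £2,214.61.
Month 2: interest £17.90; balance after payment £1,876.51.
Closed form: n = −ln(1 − rB₀/P)/ln(1+r) = −ln(0.9421)/ln(1.00808) ≈ 7.408, so the balance reaches zero during payment 8.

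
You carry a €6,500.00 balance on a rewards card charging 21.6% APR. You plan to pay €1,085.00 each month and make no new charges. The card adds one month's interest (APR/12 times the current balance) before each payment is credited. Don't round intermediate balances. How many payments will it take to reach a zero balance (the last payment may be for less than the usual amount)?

Monthly rate r = 21.6%/12 = 1.8% = 0.018.
Recurrence: B ← B·(1+r) − €1,085.00.
Month 1: interest €117.00; balance after payment €5,532.00.
Month 2: interest €99.58; balance after payment €4,546.58.
Closed form: n = −ln(1 − rB₀/P)/ln(1+r) = −ln(0.89217)/ln(1.018) ≈ 6.396, so the balance reaches zero during payment 7.

7 months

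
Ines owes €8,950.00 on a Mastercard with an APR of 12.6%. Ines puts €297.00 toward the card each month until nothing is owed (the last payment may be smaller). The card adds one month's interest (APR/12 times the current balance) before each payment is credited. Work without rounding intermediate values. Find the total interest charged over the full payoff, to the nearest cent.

Monthly rate r = 12.6%/12 = 1.05% = 0.0105.
Payoff takes n = ⌈−ln(1 − rB₀/P)/ln(1+r)⌉ = ⌈36.419⌉ = 37 payments; the last is €124.74.
Total paid = 36·€297.00 + €124.74 = €10,816.74.
Total interest = total paid − principal = €10,816.74 − €8,950.00 = €1,866.74.

€1,866.74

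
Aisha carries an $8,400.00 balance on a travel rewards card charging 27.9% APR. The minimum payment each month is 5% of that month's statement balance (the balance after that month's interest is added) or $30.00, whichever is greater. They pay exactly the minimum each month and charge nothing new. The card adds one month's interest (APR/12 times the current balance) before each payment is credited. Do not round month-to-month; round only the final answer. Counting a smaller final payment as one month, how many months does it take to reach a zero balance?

121 months

Monthly rate r = 27.9%/12 = 2.325% = 0.02325.
While 5% of the post-interest balance exceeds $30.00, each month B ← (B·(1+r))·(1 − 0.05), i.e. B shrinks by the factor (1+r)·0.95 = 0.97209.
This holds for months 1–95. Entering month 96 the balance is $570.54; 5% of the post-interest balance is now below $30.00, so the flat $30.00 minimum applies from here.
From month 96 a fixed $30.00 at rate r clears $570.54 in 26 more payments. Total: 95 + 26 = 121 months.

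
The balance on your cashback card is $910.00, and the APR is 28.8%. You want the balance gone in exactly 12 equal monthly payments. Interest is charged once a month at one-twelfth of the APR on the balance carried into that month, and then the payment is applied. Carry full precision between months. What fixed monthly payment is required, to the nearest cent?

Monthly rate r = 28.8%/12 = 2.4% = 0.024.
Level-payment amortization: P = B₀·r / (1 − (1+r)^(−n)) = 910.00·0.024 / (1 − 1.024^(−12)).
Denominator 1 − (1+r)^(−12) = 0.247683615.
P = 21.84 / 0.247683615 ≈ 88.18.

$88.18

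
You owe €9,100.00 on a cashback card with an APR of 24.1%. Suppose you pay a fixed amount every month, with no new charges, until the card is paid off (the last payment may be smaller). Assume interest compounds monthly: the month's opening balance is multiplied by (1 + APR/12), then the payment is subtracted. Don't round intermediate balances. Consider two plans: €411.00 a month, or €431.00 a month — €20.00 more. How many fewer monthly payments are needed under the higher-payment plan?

Monthly rate r = 24.1%/12 = 2.00833% = 0.0200833.
At €411.00/mo: n = ⌈−ln(1 − rB₀/P)/ln(1+r)⌉ = 30 payments (last €239.58); total interest = total paid − €9,100.00 = €3,058.58.
At €431.00/mo: 28 payments (last €322.23); total interest €2,859.23.
Payments saved = 30 − 28 = 2.

2 fewer payments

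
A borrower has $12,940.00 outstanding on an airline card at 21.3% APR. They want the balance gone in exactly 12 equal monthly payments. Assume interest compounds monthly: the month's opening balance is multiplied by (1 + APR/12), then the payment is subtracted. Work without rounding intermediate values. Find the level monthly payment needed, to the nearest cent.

$1,206.76

Monthly rate r = 21.3%/12 = 1.775% = 0.01775.
Level-payment amortization: P = B₀·r / (1 − (1+r)^(−n)) = 12940.00·0.01775 / (1 − 1.01775^(−12)).
Denominator 1 − (1+r)^(−12) = 0.190332574.
P = 229.685 / 0.190332574 ≈ 1206.76.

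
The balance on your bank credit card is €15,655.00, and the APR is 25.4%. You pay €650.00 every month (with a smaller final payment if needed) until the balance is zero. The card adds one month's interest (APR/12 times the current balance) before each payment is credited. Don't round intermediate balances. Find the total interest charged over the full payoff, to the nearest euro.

Monthly rate r = 25.4%/12 = 2.11667% = 0.0211667.
Payoff takes n = ⌈−ln(1 − rB₀/P)/ln(1+r)⌉ = ⌈34.037⌉ = 35 payments; the last is €24.06.
Total paid = 34·€650.00 + €24.06 = €22,124.06.
Total interest = total paid − principal = €22,124.06 − €15,655.00 = €6,469.06.

€6,469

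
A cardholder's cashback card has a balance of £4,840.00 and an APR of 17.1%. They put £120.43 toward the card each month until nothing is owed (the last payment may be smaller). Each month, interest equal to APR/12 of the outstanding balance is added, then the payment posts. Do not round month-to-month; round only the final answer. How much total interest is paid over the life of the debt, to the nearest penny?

Monthly rate r = 17.1%/12 = 1.425% = 0.01425.
Payoff takes n = ⌈−ln(1 − rB₀/P)/ln(1+r)⌉ = ⌈60.092⌉ = 61 payments; the last is £11.12.
Total paid = 60·£120.43 + £11.12 = £7,236.92.
Total interest = total paid − principal = £7,236.92 − £4,840.00 = £2,396.92.

£2,396.92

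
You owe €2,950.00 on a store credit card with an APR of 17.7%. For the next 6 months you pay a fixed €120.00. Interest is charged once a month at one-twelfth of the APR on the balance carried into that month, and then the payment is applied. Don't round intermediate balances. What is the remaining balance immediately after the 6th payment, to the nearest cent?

€2,473.82

Monthly rate r = 17.7%/12 = 1.475% = 0.01475.
Each month: B ← B·(1+r) − €120.00.
Month 1: interest €43.51; balance after payment €2,873.51.
Month 2: interest €42.38; balance after payment €2,795.90.
Month 3: interest €41.24; balance after payment €2,717.14.
Month 4: interest €40.08; balance after payment €2,637.21.
Month 5: interest €38.90; balance after payment €2,556.11.
Month 6: interest €37.70; balance after payment €2,473.82.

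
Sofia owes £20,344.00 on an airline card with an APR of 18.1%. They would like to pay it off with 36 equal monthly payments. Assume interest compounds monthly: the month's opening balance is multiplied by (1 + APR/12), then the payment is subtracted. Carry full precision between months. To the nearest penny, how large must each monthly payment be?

Monthly rate r = 18.1%/12 = 1.50833% = 0.0150833.
Level-payment amortization: P = B₀·r / (1 − (1+r)^(−n)) = 20344.00·0.0150833 / (1 − 1.01508^(−36)).
Denominator 1 − (1+r)^(−36) = 0.41663697.
P = 306.855 / 0.41663697 ≈ 736.51.

£736.51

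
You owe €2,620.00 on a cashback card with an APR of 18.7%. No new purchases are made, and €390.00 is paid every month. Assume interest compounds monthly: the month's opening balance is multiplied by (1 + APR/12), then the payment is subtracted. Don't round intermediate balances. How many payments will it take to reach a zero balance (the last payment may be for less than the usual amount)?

Monthly rate r = 18.7%/12 = 1.55833% = 0.0155833.
Recurrence: B ← B·(1+r) − €390.00.
Month 1: interest €40.83; balance after payment €2,270.83.
Month 2: interest €35.39; balance after payment €1,916.22.
Closed form: n = −ln(1 − rB₀/P)/ln(1+r) = −ln(0.89531)/ln(1.01558) ≈ 7.151, so the balance reaches zero during payment 8.

8 months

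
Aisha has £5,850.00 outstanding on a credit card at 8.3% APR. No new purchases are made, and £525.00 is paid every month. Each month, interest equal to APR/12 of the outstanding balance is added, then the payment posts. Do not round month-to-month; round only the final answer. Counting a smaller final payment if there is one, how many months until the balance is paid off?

Monthly rate r = 8.3%/12 = 0.691667% = 0.00691667.
Recurrence: B ← B·(1+r) − £525.00.
Month 1: interest £40.46; balance after payment £5,365.46.
Month 2: interest £37.11; balance after payment £4,877.57.
Closed form: n = −ln(1 − rB₀/P)/ln(1+r) = −ln(0.92293)/ln(1.00692) ≈ 11.636, so the balance reaches zero during payment 12.

12 months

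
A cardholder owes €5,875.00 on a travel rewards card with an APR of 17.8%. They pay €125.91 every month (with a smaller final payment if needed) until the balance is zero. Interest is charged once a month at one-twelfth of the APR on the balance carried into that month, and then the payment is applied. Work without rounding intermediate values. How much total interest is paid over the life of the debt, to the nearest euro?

Monthly rate r = 17.8%/12 = 1.48333% = 0.0148333.
Payoff takes n = ⌈−ln(1 − rB₀/P)/ln(1+r)⌉ = ⌈80.008⌉ = 81 payments; the last is €1.03.
Total paid = 80·€125.91 + €1.03 = €10,073.83.
Total interest = total paid − principal = €10,073.83 − €5,875.00 = €4,198.83.

€4,199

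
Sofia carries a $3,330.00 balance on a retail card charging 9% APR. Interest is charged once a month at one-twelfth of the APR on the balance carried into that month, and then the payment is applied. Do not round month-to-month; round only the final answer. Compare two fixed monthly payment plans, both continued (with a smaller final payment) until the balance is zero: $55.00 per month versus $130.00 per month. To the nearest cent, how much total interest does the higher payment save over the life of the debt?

Monthly rate r = 9%/12 = 0.75% = 0.0075.
At $55.00/mo: n = ⌈−ln(1 − rB₀/P)/ln(1+r)⌉ = 82 payments (last $0.51); total interest = total paid − $3,330.00 = $1,125.51.
At $130.00/mo: 29 payments (last $71.79); total interest $381.79.
Interest saved = $1,125.51 − $381.79 = $743.72.

$743.72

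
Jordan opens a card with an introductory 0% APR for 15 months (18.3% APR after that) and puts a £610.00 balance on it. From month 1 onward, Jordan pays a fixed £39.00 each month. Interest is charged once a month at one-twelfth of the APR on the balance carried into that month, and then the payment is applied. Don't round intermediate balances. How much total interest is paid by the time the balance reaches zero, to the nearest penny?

Promo months 1–15 at r₀ = 0%/12 = 0; months 16+ at r₁ = 18.3%/12 = 0.01525.
After month 15 (no interest yet): B = £610.00 − 15·£39.00 = £25.00.
Then at r₁ with £39.00/mo: n₂ = −ln(1 − r₁·B/P)/ln(1+r₁) ≈ 0.65 → 1 more payments.
Total paid = 15·£39.00 + £25.38 = £610.38; interest = £610.38 − £610.00 = £0.38.

£0.38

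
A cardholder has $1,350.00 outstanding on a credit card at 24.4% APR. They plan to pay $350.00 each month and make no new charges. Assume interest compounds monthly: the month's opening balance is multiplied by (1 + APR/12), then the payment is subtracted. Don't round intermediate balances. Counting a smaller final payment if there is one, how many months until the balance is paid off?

5 payments

Monthly rate r = 24.4%/12 = 2.03333% = 0.0203333.
Recurrence: B ← B·(1+r) − $350.00.
Month 1: interest $27.45; balance after payment $1,027.45.
Month 2: interest $20.89; balance after payment $698.34.
Month 3: interest $14.20; balance after payment $362.54.
Month 4: interest $7.37; balance after payment $19.91.
Month 5: interest $0.40; balance after payment $0.00.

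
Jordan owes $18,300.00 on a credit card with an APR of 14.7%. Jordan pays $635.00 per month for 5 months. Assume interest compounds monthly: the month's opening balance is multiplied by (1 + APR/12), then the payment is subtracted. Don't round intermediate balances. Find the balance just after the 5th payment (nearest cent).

Monthly rate r = 14.7%/12 = 1.225% = 0.01225.
Each month: B ← B·(1+r) − $635.00.
Month 1: interest $224.17; balance after payment $17,889.17.
Month 2: interest $219.14; balance after payment $17,473.32.
Month 3: interest $214.05; balance after payment $17,052.37.
Month 4: interest $208.89; balance after payment $16,626.26.
Month 5: interest $203.67; balance after payment $16,194.93.

$16,194.93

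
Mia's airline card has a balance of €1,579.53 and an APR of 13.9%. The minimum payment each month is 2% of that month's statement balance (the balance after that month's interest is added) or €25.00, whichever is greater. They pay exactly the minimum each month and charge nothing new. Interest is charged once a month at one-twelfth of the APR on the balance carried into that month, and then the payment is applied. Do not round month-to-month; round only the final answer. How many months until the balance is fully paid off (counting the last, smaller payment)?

103 months

Monthly rate r = 13.9%/12 = 1.15833% = 0.0115833.
While 2% of the post-interest balance exceeds €25.00, each month B ← (B·(1+r))·(1 − 0.02), i.e. B shrinks by the factor (1+r)·0.98 = 0.99135.
This holds for months 1–29. Entering month 30 the balance is €1,227.81; 2% of the post-interest balance is now below €25.00, so the flat €25.00 minimum applies from here.
From month 30 a fixed €25.00 at rate r clears €1,227.81 in 74 more payments. Total: 29 + 74 = 103 months.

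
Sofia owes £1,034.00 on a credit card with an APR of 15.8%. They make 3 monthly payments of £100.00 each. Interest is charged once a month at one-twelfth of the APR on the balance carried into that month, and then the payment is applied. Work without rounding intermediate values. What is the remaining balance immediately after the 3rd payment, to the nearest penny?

£771.42

Monthly rate r = 15.8%/12 = 1.31667% = 0.0131667.
Each month: B ← B·(1+r) − £100.00.
Month 1: interest £13.61; balance after payment £947.61.
Month 2: interest £12.48; balance after payment £860.09.
Month 3: interest £11.32; balance after payment £771.42.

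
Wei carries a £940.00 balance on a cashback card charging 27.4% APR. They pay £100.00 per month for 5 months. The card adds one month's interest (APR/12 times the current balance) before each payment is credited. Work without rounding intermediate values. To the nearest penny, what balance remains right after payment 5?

Monthly rate r = 27.4%/12 = 2.28333% = 0.0228333.
Each month: B ← B·(1+r) − £100.00.
Month 1: interest £21.46; balance after payment £861.46.
Month 2: interest £19.67; balance after payment £781.13.
Month 3: interest £17.84; balance after payment £698.97.
Month 4: interest £15.96; balance after payment £614.93.
Month 5: interest £14.04; balance after payment £528.97.

£528.97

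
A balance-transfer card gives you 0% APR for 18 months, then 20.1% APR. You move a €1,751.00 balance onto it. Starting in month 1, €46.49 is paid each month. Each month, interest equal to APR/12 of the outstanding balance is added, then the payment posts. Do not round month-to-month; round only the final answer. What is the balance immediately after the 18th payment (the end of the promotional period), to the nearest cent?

€914.18

Promo months 1–18 at r₀ = 0%/12 = 0; months 19+ at r₁ = 20.1%/12 = 0.01675.
After month 18 (no interest yet): B = €1,751.00 − 18·€46.49 = €914.18.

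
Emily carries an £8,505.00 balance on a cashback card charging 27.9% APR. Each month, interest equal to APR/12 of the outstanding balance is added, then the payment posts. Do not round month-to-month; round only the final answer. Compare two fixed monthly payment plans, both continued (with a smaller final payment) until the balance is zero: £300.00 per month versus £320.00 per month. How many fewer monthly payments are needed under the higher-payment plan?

Monthly rate r = 27.9%/12 = 2.325% = 0.02325.
At £300.00/mo: n = ⌈−ln(1 − rB₀/P)/ln(1+r)⌉ = 47 payments (last £248.75); total interest = total paid − £8,505.00 = £5,543.75.
At £320.00/mo: 42 payments (last £276.72); total interest £4,891.72.
Payments saved = 47 − 42 = 5.

5 fewer payments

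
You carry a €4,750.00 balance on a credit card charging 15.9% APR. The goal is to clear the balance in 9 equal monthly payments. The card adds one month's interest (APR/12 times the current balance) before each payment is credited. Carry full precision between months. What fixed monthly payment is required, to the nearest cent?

Monthly rate r = 15.9%/12 = 1.325% = 0.01325.
Level-payment amortization: P = B₀·r / (1 − (1+r)^(−n)) = 4750.00·0.01325 / (1 − 1.01325^(−9)).
Denominator 1 − (1+r)^(−9) = 0.111718764.
P = 62.9375 / 0.111718764 ≈ 563.36.

€563.36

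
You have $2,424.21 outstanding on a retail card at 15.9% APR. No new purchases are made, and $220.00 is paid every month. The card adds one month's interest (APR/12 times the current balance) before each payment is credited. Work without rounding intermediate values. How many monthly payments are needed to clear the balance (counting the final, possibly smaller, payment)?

Monthly rate r = 15.9%/12 = 1.325% = 0.01325.
Recurrence: B ← B·(1+r) − $220.00.
Month 1: interest $32.12; balance after payment $2,236.33.
Month 2: interest $29.63; balance after payment $2,045.96.
Closed form: n = −ln(1 − rB₀/P)/ln(1+r) = −ln(0.854)/ln(1.01325) ≈ 11.990, so the balance reaches zero during payment 12.

12 payments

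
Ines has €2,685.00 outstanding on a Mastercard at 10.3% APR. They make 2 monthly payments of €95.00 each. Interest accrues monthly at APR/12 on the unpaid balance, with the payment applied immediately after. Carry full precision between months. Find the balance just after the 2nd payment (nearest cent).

€2,540.47

Monthly rate r = 10.3%/12 = 0.858333% = 0.00858333.
Each month: B ← B·(1+r) − €95.00.
Month 1: interest €23.05; balance after payment €2,613.05.
Month 2: interest €22.43; balance after payment €2,540.47.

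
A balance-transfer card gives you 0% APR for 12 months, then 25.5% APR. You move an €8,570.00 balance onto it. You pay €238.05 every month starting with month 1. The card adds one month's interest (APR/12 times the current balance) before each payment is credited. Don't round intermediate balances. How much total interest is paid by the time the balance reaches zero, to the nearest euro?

Promo months 1–12 at r₀ = 0%/12 = 0; months 13+ at r₁ = 25.5%/12 = 0.02125.
After month 12 (no interest yet): B = €8,570.00 − 12·€238.05 = €5,713.40.
Then at r₁ with €238.05/mo: n₂ = −ln(1 − r₁·B/P)/ln(1+r₁) ≈ 33.93 → 34 more payments.
Total paid = 45·€238.05 + €220.74 = €10,932.99; interest = €10,932.99 − €8,570.00 = €2,362.99.

€2,363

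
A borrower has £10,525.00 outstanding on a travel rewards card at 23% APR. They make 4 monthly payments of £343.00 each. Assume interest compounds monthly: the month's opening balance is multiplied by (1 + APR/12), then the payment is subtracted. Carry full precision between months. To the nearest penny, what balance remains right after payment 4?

Monthly rate r = 23%/12 = 1.91667% = 0.0191667.
Each month: B ← B·(1+r) − £343.00.
Month 1: interest £201.73; balance after payment £10,383.73.
Month 2: interest £199.02; balance after payment £10,239.75.
Month 3: interest £196.26; balance after payment £10,093.01.
Month 4: interest £193.45; balance after payment £9,943.46.

£9,943.46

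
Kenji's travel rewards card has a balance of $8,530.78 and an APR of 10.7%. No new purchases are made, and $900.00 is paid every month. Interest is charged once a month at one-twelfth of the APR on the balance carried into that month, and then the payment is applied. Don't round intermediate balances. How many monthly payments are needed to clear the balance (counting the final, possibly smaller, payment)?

Monthly rate r = 10.7%/12 = 0.891667% = 0.00891667.
Recurrence: B ← B·(1+r) − $900.00.
Month 1: interest $76.07; balance after payment $7,706.85.
Month 2: interest $68.72; balance after payment $6,875.57.
Closed form: n = −ln(1 − rB₀/P)/ln(1+r) = −ln(0.91548)/ln(1.00892) ≈ 9.947, so the balance reaches zero during payment 10.

10 payments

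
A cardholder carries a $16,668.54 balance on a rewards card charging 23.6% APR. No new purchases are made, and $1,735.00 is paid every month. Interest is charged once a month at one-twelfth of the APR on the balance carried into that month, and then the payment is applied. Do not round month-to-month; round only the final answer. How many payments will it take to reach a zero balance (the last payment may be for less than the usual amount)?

11 months

Monthly rate r = 23.6%/12 = 1.96667% = 0.0196667.
Recurrence: B ← B·(1+r) − $1,735.00.
Month 1: interest $327.81; balance after payment $15,261.35.
Month 2: interest $300.14; balance after payment $13,826.49.
Closed form: n = −ln(1 − rB₀/P)/ln(1+r) = −ln(0.81106)/ln(1.01967) ≈ 10.753, so the balance reaches zero during payment 11.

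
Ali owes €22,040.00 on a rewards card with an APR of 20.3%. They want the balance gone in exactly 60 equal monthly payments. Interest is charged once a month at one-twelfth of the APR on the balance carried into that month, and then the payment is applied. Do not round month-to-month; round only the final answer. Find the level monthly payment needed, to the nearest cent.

Monthly rate r = 20.3%/12 = 1.69167% = 0.0169167.
Level-payment amortization: P = B₀·r / (1 − (1+r)^(−n)) = 22040.00·0.0169167 / (1 − 1.01692^(−60)).
Denominator 1 − (1+r)^(−60) = 0.634507822.
P = 372.843 / 0.634507822 ≈ 587.61.

€587.61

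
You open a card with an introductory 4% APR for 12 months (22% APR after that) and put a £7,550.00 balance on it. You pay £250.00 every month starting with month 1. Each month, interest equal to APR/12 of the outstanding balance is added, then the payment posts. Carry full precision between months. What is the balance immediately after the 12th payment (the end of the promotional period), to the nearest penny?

Promo months 1–12 at r₀ = 4%/12 = 0.00333333; months 13+ at r₁ = 22%/12 = 0.0183333.
After month 12: iterate B ← B·(1+r₀) − £250.00 for 12 months → £4,801.98.

£4,801.98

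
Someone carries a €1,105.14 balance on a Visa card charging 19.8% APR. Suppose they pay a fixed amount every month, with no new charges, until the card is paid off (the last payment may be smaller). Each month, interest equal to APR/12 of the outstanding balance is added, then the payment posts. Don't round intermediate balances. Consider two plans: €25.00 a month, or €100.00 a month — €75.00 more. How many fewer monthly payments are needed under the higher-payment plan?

67 fewer payments

Monthly rate r = 19.8%/12 = 1.65% = 0.0165.
At €25.00/mo: n = ⌈−ln(1 − rB₀/P)/ln(1+r)⌉ = 80 payments (last €21.75); total interest = total paid − €1,105.14 = €891.61.
At €100.00/mo: 13 payments (last €30.32); total interest €125.18.
Payments saved = 80 − 13 = 67.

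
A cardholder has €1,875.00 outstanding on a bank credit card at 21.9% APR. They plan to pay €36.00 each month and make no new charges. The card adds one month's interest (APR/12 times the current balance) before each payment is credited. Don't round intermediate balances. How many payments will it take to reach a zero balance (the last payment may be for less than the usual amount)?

Monthly rate r = 21.9%/12 = 1.825% = 0.01825.
Recurrence: B ← B·(1+r) − €36.00.
Month 1: interest €34.22; balance after payment €1,873.22.
Month 2: interest €34.19; balance after payment €1,871.40.
Closed form: n = −ln(1 − rB₀/P)/ln(1+r) = −ln(0.049479)/ln(1.01825) ≈ 166.222, so the balance reaches zero during payment 167.

167 payments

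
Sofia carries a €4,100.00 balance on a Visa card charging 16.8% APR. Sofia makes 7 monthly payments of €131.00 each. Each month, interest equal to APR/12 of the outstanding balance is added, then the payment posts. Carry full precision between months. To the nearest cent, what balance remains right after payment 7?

Monthly rate r = 16.8%/12 = 1.4% = 0.014.
Each month: B ← B·(1+r) − €131.00.
Month 1: interest €57.40; balance after payment €4,026.40.
Month 2: interest €56.37; balance after payment €3,951.77.
Month 3: interest €55.32; balance after payment €3,876.09.
Month 4: interest €54.27; balance after payment €3,799.36.
Month 5: interest €53.19; balance after payment €3,721.55.
Month 6: interest €52.10; balance after payment €3,642.65.
Month 7: interest €51.00; balance after payment €3,562.65.

€3,562.65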